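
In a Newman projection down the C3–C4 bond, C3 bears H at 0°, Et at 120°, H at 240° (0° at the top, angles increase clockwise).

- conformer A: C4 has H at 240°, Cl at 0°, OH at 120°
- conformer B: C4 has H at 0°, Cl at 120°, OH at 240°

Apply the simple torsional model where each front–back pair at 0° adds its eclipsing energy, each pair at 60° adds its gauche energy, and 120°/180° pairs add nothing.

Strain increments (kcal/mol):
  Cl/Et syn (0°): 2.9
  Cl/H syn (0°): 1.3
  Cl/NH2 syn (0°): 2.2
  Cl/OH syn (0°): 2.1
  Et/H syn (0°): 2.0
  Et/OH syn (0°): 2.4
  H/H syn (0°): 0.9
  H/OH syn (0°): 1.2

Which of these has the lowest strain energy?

A

A (eclipsed): H–Cl eclipsed, Et–OH eclipsed, H–H eclipsed; 1.3 + 2.4 + 0.9 = 4.6 kcal/mol.
B (eclipsed): H–H eclipsed, Et–Cl eclipsed, H–OH eclipsed; 0.9 + 2.9 + 1.2 = 5.0 kcal/mol.
A has the lowest total (4.6 kcal/mol).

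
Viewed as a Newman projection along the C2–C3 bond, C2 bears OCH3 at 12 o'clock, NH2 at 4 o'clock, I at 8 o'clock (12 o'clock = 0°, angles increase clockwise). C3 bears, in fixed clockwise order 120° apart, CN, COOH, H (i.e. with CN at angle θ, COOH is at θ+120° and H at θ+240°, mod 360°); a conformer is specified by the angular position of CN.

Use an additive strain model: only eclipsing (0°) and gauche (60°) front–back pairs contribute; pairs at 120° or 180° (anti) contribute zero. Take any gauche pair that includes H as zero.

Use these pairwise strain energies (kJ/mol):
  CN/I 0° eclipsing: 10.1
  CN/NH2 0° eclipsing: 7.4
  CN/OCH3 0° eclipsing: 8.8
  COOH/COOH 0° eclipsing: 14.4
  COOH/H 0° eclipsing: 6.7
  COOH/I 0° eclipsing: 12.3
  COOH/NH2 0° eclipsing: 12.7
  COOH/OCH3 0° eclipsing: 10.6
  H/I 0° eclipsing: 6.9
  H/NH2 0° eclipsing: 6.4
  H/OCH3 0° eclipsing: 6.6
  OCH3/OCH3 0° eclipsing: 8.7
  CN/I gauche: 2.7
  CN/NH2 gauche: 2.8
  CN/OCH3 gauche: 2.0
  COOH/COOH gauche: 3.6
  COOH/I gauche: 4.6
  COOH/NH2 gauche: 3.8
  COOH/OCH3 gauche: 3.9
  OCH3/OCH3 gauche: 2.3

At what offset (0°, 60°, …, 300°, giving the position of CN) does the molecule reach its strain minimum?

CN at 0° (eclipsed): OCH3–CN eclipsed, NH2–COOH eclipsed, I–H eclipsed; 8.8 + 12.7 + 6.9 = 28.4 kJ/mol.
CN at 60° (staggered): OCH3–CN gauche, NH2–CN gauche, NH2–COOH gauche, I–COOH gauche; 2.0 + 2.8 + 3.8 + 4.6 = 13.2 kJ/mol.
CN at 120° (eclipsed): OCH3–H eclipsed, NH2–CN eclipsed, I–COOH eclipsed; 6.6 + 7.4 + 12.3 = 26.3 kJ/mol.
CN at 180° (staggered): OCH3–COOH gauche, NH2–CN gauche, I–CN gauche, I–COOH gauche; 3.9 + 2.8 + 2.7 + 4.6 = 14.0 kJ/mol.
CN at 240° (eclipsed): OCH3–COOH eclipsed, NH2–H eclipsed, I–CN eclipsed; 10.6 + 6.4 + 10.1 = 27.1 kJ/mol.
CN at 300° (staggered): OCH3–CN gauche, OCH3–COOH gauche, NH2–COOH gauche, I–CN gauche; 2.0 + 3.9 + 3.8 + 2.7 = 12.4 kJ/mol.
The minimum (12.4 kJ/mol) occurs with CN at 300°.

300°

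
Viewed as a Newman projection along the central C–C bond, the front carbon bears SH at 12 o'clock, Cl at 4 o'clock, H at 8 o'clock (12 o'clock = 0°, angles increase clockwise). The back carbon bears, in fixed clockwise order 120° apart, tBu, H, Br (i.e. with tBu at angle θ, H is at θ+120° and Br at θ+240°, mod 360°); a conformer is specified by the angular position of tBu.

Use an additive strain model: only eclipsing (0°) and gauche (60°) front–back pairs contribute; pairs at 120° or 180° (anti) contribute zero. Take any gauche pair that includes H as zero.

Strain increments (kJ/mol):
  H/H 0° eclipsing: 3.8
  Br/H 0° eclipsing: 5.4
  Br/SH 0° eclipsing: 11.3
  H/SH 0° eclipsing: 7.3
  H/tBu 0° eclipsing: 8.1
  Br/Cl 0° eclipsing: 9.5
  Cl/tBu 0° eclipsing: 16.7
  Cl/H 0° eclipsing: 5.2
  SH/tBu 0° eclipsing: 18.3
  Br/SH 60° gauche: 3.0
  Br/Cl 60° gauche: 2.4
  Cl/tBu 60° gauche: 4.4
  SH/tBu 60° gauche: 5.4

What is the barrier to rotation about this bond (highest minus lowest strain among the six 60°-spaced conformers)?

tBu at 0° (eclipsed): SH(0°)/tBu(0°) eclipsed 18.3; Cl(120°)/H(120°) eclipsed 5.2; H(240°)/Br(240°) eclipsed 5.4 → 28.9 kJ/mol.
tBu at 60° (staggered): SH(0°)/tBu(60°) gauche 5.4; SH(0°)/Br(300°) gauche 3.0; Cl(120°)/tBu(60°) gauche 4.4 → 12.8 kJ/mol.
tBu at 120° (eclipsed): SH(0°)/Br(0°) eclipsed 11.3; Cl(120°)/tBu(120°) eclipsed 16.7; H(240°)/H(240°) eclipsed 3.8 → 31.8 kJ/mol.
tBu at 180° (staggered): SH(0°)/Br(60°) gauche 3.0; Cl(120°)/tBu(180°) gauche 4.4; Cl(120°)/Br(60°) gauche 2.4 → 9.8 kJ/mol.
tBu at 240° (eclipsed): SH(0°)/H(0°) eclipsed 7.3; Cl(120°)/Br(120°) eclipsed 9.5; H(240°)/tBu(240°) eclipsed 8.1 → 24.9 kJ/mol.
tBu at 300° (staggered): SH(0°)/tBu(300°) gauche 5.4; Cl(120°)/Br(180°) gauche 2.4 → 7.8 kJ/mol.
Max at 120° (31.8 kJ/mol), min at 300° (7.8 kJ/mol); barrier = 24.0 kJ/mol.

24.0 kJ/mol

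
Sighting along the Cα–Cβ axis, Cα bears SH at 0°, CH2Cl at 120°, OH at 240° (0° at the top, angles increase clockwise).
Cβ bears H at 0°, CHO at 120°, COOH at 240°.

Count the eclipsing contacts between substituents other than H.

2

Non-H eclipsing pairs: CH2Cl(120°)/CHO(120°); OH(240°)/COOH(240°) — 2 interactions.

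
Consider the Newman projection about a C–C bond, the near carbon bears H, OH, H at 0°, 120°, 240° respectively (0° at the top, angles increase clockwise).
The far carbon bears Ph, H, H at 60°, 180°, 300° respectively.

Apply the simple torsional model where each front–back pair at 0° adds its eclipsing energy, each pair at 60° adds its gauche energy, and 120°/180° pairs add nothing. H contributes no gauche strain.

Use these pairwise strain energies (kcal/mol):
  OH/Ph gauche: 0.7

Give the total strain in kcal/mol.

0.7 kcal/mol

This conformer (staggered): OH(120°)/Ph(60°) gauche 0.7 → 0.7 kcal/mol.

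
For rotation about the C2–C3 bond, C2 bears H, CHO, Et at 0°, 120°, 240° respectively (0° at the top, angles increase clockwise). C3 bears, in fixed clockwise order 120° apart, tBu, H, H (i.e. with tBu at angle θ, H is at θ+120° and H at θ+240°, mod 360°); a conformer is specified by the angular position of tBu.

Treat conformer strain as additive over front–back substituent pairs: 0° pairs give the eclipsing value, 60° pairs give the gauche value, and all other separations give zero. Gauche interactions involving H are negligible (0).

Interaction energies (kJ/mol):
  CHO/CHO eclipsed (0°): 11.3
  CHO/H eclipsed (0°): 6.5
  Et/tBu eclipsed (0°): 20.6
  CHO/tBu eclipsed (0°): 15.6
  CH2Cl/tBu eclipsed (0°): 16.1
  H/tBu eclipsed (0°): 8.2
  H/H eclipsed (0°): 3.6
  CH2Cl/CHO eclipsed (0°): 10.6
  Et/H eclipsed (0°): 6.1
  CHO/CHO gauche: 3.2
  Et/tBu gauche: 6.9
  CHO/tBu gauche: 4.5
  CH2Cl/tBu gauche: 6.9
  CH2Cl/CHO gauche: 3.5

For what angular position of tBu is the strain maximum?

tBu at 0° (eclipsed): H–tBu eclipsed, CHO–H eclipsed, Et–H eclipsed; 8.2 + 6.5 + 6.1 = 20.8 kJ/mol.
tBu at 60° (staggered): CHO–tBu gauche; 4.5 = 4.5 kJ/mol.
tBu at 120° (eclipsed): H–H eclipsed, CHO–tBu eclipsed, Et–H eclipsed; 3.6 + 15.6 + 6.1 = 25.3 kJ/mol.
tBu at 180° (staggered): CHO–tBu gauche, Et–tBu gauche; 4.5 + 6.9 = 11.4 kJ/mol.
tBu at 240° (eclipsed): H–H eclipsed, CHO–H eclipsed, Et–tBu eclipsed; 3.6 + 6.5 + 20.6 = 30.7 kJ/mol.
tBu at 300° (staggered): Et–tBu gauche; 6.9 = 6.9 kJ/mol.
The maximum (30.7 kJ/mol) occurs with tBu at 240°.

240°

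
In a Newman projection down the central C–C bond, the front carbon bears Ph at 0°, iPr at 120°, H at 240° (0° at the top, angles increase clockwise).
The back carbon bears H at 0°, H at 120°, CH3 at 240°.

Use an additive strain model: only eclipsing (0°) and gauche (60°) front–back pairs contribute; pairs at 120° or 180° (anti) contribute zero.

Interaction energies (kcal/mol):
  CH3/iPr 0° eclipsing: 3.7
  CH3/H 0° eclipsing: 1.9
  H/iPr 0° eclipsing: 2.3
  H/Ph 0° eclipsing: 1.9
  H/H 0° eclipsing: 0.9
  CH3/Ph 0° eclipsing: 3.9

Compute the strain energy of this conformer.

6.1 kcal/mol

This conformer (eclipsed): Ph(0°)/H(0°) eclipsed 1.9; iPr(120°)/H(120°) eclipsed 2.3; H(240°)/CH3(240°) eclipsed 1.9 → 6.1 kcal/mol.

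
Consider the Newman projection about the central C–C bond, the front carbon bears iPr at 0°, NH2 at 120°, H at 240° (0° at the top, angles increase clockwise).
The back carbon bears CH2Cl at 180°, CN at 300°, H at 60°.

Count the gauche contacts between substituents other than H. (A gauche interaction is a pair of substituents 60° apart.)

2

Non-H gauche pairs: iPr(0°)/CN(300°); NH2(120°)/CH2Cl(180°) — 2 interactions.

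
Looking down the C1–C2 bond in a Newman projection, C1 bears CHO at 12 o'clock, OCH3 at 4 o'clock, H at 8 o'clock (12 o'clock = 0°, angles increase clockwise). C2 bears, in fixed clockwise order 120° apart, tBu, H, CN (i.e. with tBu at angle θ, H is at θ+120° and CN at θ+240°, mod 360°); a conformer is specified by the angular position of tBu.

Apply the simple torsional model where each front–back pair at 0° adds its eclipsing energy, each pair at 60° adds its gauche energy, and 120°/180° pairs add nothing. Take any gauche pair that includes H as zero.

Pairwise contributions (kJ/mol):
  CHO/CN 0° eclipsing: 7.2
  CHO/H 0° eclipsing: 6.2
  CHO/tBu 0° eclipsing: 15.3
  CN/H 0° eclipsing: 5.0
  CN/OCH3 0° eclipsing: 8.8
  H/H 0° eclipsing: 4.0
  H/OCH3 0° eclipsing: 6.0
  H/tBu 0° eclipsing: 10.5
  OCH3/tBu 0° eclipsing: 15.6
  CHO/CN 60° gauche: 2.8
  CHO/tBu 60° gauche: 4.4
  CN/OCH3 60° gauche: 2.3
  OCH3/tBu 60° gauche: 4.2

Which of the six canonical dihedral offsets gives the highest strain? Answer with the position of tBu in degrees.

120°

tBu at 0° (eclipsed): CHO–tBu eclipsed, OCH3–H eclipsed, H–CN eclipsed; 15.3 + 6.0 + 5.0 = 26.3 kJ/mol.
tBu at 60° (staggered): CHO–tBu gauche, CHO–CN gauche, OCH3–tBu gauche; 4.4 + 2.8 + 4.2 = 11.4 kJ/mol.
tBu at 120° (eclipsed): CHO–CN eclipsed, OCH3–tBu eclipsed, H–H eclipsed; 7.2 + 15.6 + 4.0 = 26.8 kJ/mol.
tBu at 180° (staggered): CHO–CN gauche, OCH3–tBu gauche, OCH3–CN gauche; 2.8 + 4.2 + 2.3 = 9.3 kJ/mol.
tBu at 240° (eclipsed): CHO–H eclipsed, OCH3–CN eclipsed, H–tBu eclipsed; 6.2 + 8.8 + 10.5 = 25.5 kJ/mol.
tBu at 300° (staggered): CHO–tBu gauche, OCH3–CN gauche; 4.4 + 2.3 = 6.7 kJ/mol.
The maximum (26.8 kJ/mol) occurs with tBu at 120°.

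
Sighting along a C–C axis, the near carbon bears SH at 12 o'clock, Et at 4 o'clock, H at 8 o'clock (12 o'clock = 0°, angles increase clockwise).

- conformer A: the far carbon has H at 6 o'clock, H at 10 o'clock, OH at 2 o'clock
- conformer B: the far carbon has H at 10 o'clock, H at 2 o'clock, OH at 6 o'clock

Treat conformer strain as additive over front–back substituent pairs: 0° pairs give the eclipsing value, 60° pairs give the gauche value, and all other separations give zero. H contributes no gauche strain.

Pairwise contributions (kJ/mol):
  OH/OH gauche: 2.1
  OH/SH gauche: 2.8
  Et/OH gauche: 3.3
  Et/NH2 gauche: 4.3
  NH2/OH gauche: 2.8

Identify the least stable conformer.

A

A (staggered): SH(0°)/OH(60°) gauche 2.8; Et(120°)/OH(60°) gauche 3.3 → 6.1 kJ/mol.
B (staggered): Et(120°)/OH(180°) gauche 3.3 → 3.3 kJ/mol.
A has the highest total (6.1 kJ/mol).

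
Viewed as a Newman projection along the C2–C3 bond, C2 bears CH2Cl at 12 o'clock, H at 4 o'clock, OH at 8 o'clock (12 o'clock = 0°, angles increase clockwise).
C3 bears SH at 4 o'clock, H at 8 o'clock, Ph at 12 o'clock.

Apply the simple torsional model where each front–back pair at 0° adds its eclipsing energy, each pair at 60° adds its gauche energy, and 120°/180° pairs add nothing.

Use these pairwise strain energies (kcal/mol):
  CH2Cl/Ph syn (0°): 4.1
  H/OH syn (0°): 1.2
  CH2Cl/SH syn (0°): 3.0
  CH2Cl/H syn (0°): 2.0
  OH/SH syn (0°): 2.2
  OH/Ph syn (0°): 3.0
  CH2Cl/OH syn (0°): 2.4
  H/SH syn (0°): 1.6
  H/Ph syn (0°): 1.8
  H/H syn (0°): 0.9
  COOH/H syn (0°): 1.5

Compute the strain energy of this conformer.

This conformer (eclipsed): CH2Cl–Ph eclipsed, H–SH eclipsed, OH–H eclipsed; 4.1 + 1.6 + 1.2 = 6.9 kcal/mol.

6.9 kcal/mol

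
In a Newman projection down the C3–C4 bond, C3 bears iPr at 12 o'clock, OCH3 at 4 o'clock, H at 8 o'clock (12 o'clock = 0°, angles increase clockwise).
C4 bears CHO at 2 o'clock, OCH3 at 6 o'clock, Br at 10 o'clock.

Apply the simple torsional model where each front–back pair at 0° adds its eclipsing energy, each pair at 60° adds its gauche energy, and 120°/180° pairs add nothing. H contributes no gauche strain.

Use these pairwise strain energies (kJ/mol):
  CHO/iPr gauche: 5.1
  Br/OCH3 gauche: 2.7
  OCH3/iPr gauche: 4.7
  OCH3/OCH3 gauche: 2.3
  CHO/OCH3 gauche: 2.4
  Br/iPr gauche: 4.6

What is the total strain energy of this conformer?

This conformer (staggered): iPr–CHO gauche, iPr–Br gauche, OCH3–CHO gauche, OCH3–OCH3 gauche; 5.1 + 4.6 + 2.4 + 2.3 = 14.4 kJ/mol.

14.4 kJ/mol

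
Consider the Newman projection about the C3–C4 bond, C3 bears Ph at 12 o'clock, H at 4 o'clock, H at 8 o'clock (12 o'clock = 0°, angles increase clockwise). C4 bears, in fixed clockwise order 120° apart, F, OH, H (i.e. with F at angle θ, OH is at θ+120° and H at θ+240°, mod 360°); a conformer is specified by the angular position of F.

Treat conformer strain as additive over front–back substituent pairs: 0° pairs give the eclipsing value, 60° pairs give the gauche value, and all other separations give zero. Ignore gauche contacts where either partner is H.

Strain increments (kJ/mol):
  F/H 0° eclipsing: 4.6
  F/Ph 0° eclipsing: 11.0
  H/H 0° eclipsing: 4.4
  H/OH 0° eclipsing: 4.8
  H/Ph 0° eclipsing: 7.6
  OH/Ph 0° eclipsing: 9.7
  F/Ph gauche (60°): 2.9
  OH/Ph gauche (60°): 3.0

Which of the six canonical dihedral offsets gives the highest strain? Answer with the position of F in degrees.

F at 0° (eclipsed): Ph–F eclipsed, H–OH eclipsed, H–H eclipsed; 11.0 + 4.8 + 4.4 = 20.2 kJ/mol.
F at 60° (staggered): Ph–F gauche; 2.9 = 2.9 kJ/mol.
F at 120° (eclipsed): Ph–H eclipsed, H–F eclipsed, H–OH eclipsed; 7.6 + 4.6 + 4.8 = 17.0 kJ/mol.
F at 180° (staggered): Ph–OH gauche; 3.0 = 3.0 kJ/mol.
F at 240° (eclipsed): Ph–OH eclipsed, H–H eclipsed, H–F eclipsed; 9.7 + 4.4 + 4.6 = 18.7 kJ/mol.
F at 300° (staggered): Ph–F gauche, Ph–OH gauche; 2.9 + 3.0 = 5.9 kJ/mol.
The maximum (20.2 kJ/mol) occurs with F at 0°.

0°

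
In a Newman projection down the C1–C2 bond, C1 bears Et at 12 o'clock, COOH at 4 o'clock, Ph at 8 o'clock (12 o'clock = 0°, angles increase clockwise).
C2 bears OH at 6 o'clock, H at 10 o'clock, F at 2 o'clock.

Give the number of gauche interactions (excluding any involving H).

4

Non-H gauche pairs: Et(0°)/F(60°); COOH(120°)/OH(180°); COOH(120°)/F(60°); Ph(240°)/OH(180°) — 4 interactions.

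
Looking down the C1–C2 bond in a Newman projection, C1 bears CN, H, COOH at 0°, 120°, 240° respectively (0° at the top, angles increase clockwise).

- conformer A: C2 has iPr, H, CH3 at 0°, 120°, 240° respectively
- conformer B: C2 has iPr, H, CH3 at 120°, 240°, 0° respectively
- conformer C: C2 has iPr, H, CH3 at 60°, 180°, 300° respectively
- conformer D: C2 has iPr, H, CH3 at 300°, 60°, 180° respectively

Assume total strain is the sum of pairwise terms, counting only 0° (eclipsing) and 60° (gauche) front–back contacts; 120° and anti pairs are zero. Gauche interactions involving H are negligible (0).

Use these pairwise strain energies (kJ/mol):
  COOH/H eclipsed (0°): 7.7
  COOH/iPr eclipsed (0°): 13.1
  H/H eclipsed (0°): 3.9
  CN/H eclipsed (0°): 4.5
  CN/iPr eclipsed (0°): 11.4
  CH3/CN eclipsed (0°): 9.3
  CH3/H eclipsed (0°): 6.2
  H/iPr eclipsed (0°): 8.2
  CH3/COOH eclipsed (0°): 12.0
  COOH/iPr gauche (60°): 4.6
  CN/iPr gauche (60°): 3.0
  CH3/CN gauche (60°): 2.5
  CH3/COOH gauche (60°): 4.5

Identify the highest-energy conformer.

A is eclipsed. CN at 0° is eclipsed with iPr at 0° (11.4); H at 120° is eclipsed with H at 120° (3.9); COOH at 240° is eclipsed with CH3 at 240° (12.0). Total 27.3 kJ/mol.
B is eclipsed. CN at 0° is eclipsed with CH3 at 0° (9.3); H at 120° is eclipsed with iPr at 120° (8.2); COOH at 240° is eclipsed with H at 240° (7.7). Total 25.2 kJ/mol.
C is staggered. CN at 0° is gauche with iPr at 60° (3.0); CN at 0° is gauche with CH3 at 300° (2.5); COOH at 240° is gauche with CH3 at 300° (4.5). Total 10.0 kJ/mol.
D is staggered. CN at 0° is gauche with iPr at 300° (3.0); COOH at 240° is gauche with iPr at 300° (4.6); COOH at 240° is gauche with CH3 at 180° (4.5). Total 12.1 kJ/mol.
A has the highest total (27.3 kJ/mol).

A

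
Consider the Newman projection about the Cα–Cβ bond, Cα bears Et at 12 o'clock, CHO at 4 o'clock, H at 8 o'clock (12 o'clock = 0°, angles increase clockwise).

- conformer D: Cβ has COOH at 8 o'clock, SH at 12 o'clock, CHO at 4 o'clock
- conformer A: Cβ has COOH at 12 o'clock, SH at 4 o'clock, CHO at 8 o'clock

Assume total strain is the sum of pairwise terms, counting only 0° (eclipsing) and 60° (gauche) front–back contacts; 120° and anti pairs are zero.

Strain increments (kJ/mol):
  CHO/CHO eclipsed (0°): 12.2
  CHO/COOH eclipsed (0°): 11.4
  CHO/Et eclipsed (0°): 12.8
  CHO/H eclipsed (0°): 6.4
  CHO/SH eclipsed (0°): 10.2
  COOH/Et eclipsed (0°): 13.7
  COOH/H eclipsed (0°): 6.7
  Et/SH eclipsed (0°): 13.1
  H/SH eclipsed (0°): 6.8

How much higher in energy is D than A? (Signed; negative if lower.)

+1.7 kJ/mol

D (eclipsed): Et–SH eclipsed, CHO–CHO eclipsed, H–COOH eclipsed; 13.1 + 12.2 + 6.7 = 32.0 kJ/mol.
A (eclipsed): Et–COOH eclipsed, CHO–SH eclipsed, H–CHO eclipsed; 13.7 + 10.2 + 6.4 = 30.3 kJ/mol.
E(D) − E(A) = 32.0 − 30.3 = +1.7 kJ/mol.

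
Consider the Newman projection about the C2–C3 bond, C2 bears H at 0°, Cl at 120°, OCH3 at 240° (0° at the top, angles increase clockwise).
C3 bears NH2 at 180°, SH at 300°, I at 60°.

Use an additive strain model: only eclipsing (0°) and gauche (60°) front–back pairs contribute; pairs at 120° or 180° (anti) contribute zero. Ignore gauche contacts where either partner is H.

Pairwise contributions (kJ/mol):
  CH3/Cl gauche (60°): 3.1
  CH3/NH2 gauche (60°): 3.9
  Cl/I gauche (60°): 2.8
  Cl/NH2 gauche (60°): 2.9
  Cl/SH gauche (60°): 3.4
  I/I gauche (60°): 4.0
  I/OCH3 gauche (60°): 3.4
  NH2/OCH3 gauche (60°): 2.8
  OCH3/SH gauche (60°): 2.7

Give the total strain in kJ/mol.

11.2 kJ/mol

This conformer (staggered): Cl(120°)/NH2(180°) gauche 2.9; Cl(120°)/I(60°) gauche 2.8; OCH3(240°)/NH2(180°) gauche 2.8; OCH3(240°)/SH(300°) gauche 2.7 → 11.2 kJ/mol.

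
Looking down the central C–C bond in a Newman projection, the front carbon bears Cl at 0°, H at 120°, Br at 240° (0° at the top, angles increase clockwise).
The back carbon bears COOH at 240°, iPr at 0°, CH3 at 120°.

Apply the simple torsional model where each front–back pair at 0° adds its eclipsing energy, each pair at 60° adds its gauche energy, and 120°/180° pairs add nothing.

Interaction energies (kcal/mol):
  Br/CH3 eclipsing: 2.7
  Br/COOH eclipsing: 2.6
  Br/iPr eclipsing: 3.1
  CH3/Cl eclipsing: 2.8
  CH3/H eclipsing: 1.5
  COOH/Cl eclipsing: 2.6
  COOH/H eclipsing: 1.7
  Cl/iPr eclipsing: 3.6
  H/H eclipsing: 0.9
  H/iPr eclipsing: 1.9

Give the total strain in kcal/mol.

7.7 kcal/mol

This conformer (eclipsed): Cl–iPr eclipsed, H–CH3 eclipsed, Br–COOH eclipsed; 3.6 + 1.5 + 2.6 = 7.7 kcal/mol.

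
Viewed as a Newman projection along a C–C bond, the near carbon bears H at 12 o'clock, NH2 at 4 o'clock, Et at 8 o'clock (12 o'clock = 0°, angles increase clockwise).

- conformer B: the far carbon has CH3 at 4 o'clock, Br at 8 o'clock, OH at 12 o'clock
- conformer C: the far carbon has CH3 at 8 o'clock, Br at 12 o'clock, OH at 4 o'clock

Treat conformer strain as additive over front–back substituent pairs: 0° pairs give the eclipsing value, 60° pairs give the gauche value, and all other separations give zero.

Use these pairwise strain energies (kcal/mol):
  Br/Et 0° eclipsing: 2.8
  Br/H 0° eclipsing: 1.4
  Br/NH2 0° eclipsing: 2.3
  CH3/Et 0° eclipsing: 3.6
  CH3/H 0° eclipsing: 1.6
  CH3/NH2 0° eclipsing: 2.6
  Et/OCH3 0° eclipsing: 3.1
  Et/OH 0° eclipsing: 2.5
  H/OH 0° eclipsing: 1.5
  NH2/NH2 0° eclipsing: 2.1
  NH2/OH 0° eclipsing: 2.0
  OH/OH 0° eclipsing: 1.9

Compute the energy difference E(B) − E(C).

B is eclipsed. H at 0° is eclipsed with OH at 0° (1.5); NH2 at 120° is eclipsed with CH3 at 120° (2.6); Et at 240° is eclipsed with Br at 240° (2.8). Total 6.9 kcal/mol.
C is eclipsed. H at 0° is eclipsed with Br at 0° (1.4); NH2 at 120° is eclipsed with OH at 120° (2.0); Et at 240° is eclipsed with CH3 at 240° (3.6). Total 7.0 kcal/mol.
E(B) − E(C) = 6.9 − 7.0 = -0.1 kcal/mol.

-0.1 kcal/mol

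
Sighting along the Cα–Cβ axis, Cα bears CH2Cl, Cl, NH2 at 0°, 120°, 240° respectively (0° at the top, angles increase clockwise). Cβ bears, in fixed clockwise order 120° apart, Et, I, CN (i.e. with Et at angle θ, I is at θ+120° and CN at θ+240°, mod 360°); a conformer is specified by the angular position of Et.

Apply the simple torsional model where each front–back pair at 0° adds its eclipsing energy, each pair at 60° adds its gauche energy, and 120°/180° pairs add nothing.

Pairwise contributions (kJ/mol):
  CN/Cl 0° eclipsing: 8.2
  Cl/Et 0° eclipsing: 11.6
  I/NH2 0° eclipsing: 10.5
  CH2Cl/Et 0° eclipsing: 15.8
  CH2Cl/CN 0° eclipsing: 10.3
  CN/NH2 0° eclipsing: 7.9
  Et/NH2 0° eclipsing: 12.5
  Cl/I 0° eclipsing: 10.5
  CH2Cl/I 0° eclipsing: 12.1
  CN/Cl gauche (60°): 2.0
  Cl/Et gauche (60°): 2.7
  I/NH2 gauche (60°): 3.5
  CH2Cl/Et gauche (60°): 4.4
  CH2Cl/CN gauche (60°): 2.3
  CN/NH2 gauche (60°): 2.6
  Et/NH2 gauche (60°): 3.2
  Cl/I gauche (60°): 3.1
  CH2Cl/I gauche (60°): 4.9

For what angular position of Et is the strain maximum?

Et at 0° (eclipsed): CH2Cl–Et eclipsed, Cl–I eclipsed, NH2–CN eclipsed; 15.8 + 10.5 + 7.9 = 34.2 kJ/mol.
Et at 60° (staggered): CH2Cl–Et gauche, CH2Cl–CN gauche, Cl–Et gauche, Cl–I gauche, NH2–I gauche, NH2–CN gauche; 4.4 + 2.3 + 2.7 + 3.1 + 3.5 + 2.6 = 18.6 kJ/mol.
Et at 120° (eclipsed): CH2Cl–CN eclipsed, Cl–Et eclipsed, NH2–I eclipsed; 10.3 + 11.6 + 10.5 = 32.4 kJ/mol.
Et at 180° (staggered): CH2Cl–I gauche, CH2Cl–CN gauche, Cl–Et gauche, Cl–CN gauche, NH2–Et gauche, NH2–I gauche; 4.9 + 2.3 + 2.7 + 2.0 + 3.2 + 3.5 = 18.6 kJ/mol.
Et at 240° (eclipsed): CH2Cl–I eclipsed, Cl–CN eclipsed, NH2–Et eclipsed; 12.1 + 8.2 + 12.5 = 32.8 kJ/mol.
Et at 300° (staggered): CH2Cl–Et gauche, CH2Cl–I gauche, Cl–I gauche, Cl–CN gauche, NH2–Et gauche, NH2–CN gauche; 4.4 + 4.9 + 3.1 + 2.0 + 3.2 + 2.6 = 20.2 kJ/mol.
The maximum (34.2 kJ/mol) occurs with Et at 0°.

0°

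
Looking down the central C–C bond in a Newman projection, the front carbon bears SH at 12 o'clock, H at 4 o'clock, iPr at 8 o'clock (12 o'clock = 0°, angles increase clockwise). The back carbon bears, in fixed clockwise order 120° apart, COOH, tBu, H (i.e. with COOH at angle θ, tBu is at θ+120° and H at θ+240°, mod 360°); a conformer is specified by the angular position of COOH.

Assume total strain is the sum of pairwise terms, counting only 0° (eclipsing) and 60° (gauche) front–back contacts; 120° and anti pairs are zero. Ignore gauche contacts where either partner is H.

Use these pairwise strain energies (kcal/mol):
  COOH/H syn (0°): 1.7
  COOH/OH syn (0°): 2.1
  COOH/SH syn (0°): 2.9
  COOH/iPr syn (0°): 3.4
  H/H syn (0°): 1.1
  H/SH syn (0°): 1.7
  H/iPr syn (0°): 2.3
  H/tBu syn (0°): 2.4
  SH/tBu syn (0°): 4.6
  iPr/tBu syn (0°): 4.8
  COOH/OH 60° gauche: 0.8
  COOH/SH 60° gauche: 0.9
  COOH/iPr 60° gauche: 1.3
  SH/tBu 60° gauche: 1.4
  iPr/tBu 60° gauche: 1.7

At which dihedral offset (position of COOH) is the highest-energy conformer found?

240°

COOH at 0° (eclipsed): SH–COOH eclipsed, H–tBu eclipsed, iPr–H eclipsed; 2.9 + 2.4 + 2.3 = 7.6 kcal/mol.
COOH at 60° (staggered): SH–COOH gauche, iPr–tBu gauche; 0.9 + 1.7 = 2.6 kcal/mol.
COOH at 120° (eclipsed): SH–H eclipsed, H–COOH eclipsed, iPr–tBu eclipsed; 1.7 + 1.7 + 4.8 = 8.2 kcal/mol.
COOH at 180° (staggered): SH–tBu gauche, iPr–COOH gauche, iPr–tBu gauche; 1.4 + 1.3 + 1.7 = 4.4 kcal/mol.
COOH at 240° (eclipsed): SH–tBu eclipsed, H–H eclipsed, iPr–COOH eclipsed; 4.6 + 1.1 + 3.4 = 9.1 kcal/mol.
COOH at 300° (staggered): SH–COOH gauche, SH–tBu gauche, iPr–COOH gauche; 0.9 + 1.4 + 1.3 = 3.6 kcal/mol.
The maximum (9.1 kcal/mol) occurs with COOH at 240°.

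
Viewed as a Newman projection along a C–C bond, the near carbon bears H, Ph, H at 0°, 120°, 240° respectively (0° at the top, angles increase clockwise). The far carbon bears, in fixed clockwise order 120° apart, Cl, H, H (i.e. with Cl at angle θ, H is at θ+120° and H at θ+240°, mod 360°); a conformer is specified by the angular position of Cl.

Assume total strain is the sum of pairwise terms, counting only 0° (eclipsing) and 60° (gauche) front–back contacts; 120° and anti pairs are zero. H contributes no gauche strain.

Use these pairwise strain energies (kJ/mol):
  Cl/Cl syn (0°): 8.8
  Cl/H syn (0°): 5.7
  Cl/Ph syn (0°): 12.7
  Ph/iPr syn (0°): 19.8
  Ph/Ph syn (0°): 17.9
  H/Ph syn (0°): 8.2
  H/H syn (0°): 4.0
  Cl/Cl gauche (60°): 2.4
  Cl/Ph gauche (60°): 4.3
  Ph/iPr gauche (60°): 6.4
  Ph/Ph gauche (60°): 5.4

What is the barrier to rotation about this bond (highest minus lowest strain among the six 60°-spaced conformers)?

Cl at 0° (eclipsed): H(0°)/Cl(0°) eclipsed 5.7; Ph(120°)/H(120°) eclipsed 8.2; H(240°)/H(240°) eclipsed 4.0 → 17.9 kJ/mol.
Cl at 60° (staggered): Ph(120°)/Cl(60°) gauche 4.3 → 4.3 kJ/mol.
Cl at 120° (eclipsed): H(0°)/H(0°) eclipsed 4.0; Ph(120°)/Cl(120°) eclipsed 12.7; H(240°)/H(240°) eclipsed 4.0 → 20.7 kJ/mol.
Cl at 180° (staggered): Ph(120°)/Cl(180°) gauche 4.3 → 4.3 kJ/mol.
Cl at 240° (eclipsed): H(0°)/H(0°) eclipsed 4.0; Ph(120°)/H(120°) eclipsed 8.2; H(240°)/Cl(240°) eclipsed 5.7 → 17.9 kJ/mol.
Cl at 300° (staggered): no non-H gauche contacts → 0.0 kJ/mol.
Max at 120° (20.7 kJ/mol), min at 300° (0.0 kJ/mol); barrier = 20.7 kJ/mol.

20.7 kJ/mol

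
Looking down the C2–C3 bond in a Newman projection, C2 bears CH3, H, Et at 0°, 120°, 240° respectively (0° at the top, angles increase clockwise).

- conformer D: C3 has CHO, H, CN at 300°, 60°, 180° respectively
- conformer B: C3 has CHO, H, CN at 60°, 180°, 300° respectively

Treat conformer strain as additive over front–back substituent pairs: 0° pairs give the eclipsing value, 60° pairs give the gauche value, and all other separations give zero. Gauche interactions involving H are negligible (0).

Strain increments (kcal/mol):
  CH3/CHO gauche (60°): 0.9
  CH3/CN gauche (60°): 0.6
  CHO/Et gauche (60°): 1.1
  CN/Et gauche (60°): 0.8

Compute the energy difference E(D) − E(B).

+0.5 kcal/mol

D (staggered): CH3–CHO gauche, Et–CHO gauche, Et–CN gauche; 0.9 + 1.1 + 0.8 = 2.8 kcal/mol.
B (staggered): CH3–CHO gauche, CH3–CN gauche, Et–CN gauche; 0.9 + 0.6 + 0.8 = 2.3 kcal/mol.
E(D) − E(B) = 2.8 − 2.3 = +0.5 kcal/mol.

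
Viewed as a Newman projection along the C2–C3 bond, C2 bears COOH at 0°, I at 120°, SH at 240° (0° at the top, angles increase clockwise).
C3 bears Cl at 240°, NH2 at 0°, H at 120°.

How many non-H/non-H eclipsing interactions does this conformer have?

2

Non-H eclipsing pairs: COOH(0°)/NH2(0°); SH(240°)/Cl(240°) — 2 interactions.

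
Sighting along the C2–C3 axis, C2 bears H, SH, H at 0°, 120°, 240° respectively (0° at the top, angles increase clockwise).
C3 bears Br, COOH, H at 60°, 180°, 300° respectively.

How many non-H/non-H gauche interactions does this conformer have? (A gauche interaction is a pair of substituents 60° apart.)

2

Non-H gauche pairs: SH(120°)/Br(60°); SH(120°)/COOH(180°) — 2 interactions.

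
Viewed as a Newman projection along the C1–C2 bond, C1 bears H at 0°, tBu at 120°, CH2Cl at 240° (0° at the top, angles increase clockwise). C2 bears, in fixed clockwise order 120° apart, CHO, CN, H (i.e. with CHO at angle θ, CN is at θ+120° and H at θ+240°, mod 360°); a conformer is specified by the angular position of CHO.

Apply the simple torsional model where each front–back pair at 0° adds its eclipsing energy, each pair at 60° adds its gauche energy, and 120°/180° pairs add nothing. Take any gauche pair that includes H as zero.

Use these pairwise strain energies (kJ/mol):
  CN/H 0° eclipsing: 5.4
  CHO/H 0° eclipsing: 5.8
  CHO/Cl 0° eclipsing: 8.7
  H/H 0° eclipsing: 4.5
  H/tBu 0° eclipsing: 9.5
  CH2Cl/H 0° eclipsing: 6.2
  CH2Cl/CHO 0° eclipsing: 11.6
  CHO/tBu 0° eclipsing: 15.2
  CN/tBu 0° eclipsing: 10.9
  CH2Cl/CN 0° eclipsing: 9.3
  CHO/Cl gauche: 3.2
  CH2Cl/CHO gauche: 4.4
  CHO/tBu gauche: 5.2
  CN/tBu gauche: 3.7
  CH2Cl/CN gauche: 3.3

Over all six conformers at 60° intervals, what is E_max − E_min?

CHO at 0° is eclipsed. H at 0° is eclipsed with CHO at 0° (5.8); tBu at 120° is eclipsed with CN at 120° (10.9); CH2Cl at 240° is eclipsed with H at 240° (6.2). Total 22.9 kJ/mol.
CHO at 60° is staggered. tBu at 120° is gauche with CHO at 60° (5.2); tBu at 120° is gauche with CN at 180° (3.7); CH2Cl at 240° is gauche with CN at 180° (3.3). Total 12.2 kJ/mol.
CHO at 120° is eclipsed. H at 0° is eclipsed with H at 0° (4.5); tBu at 120° is eclipsed with CHO at 120° (15.2); CH2Cl at 240° is eclipsed with CN at 240° (9.3). Total 29.0 kJ/mol.
CHO at 180° is staggered. tBu at 120° is gauche with CHO at 180° (5.2); CH2Cl at 240° is gauche with CHO at 180° (4.4); CH2Cl at 240° is gauche with CN at 300° (3.3). Total 12.9 kJ/mol.
CHO at 240° is eclipsed. H at 0° is eclipsed with CN at 0° (5.4); tBu at 120° is eclipsed with H at 120° (9.5); CH2Cl at 240° is eclipsed with CHO at 240° (11.6). Total 26.5 kJ/mol.
CHO at 300° is staggered. tBu at 120° is gauche with CN at 60° (3.7); CH2Cl at 240° is gauche with CHO at 300° (4.4). Total 8.1 kJ/mol.
Max at 120° (29.0 kJ/mol), min at 300° (8.1 kJ/mol); barrier = 20.9 kJ/mol.

20.9 kJ/mol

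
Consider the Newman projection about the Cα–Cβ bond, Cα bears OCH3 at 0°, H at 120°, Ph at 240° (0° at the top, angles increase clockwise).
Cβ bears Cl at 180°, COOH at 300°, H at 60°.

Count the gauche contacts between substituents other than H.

3

Non-H gauche pairs: OCH3(0°)/COOH(300°); Ph(240°)/Cl(180°); Ph(240°)/COOH(300°) — 3 interactions.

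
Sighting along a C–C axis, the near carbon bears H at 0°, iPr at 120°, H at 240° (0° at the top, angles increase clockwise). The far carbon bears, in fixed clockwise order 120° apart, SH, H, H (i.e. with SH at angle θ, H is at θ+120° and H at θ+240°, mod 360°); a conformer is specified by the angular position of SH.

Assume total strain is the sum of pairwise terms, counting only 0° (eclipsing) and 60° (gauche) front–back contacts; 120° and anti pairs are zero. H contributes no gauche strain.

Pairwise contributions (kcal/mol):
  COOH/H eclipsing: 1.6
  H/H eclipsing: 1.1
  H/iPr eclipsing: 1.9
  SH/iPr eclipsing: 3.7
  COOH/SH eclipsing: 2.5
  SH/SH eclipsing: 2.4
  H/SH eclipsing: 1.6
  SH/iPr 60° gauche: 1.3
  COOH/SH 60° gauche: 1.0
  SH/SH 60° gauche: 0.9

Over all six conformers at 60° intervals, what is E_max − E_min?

5.9 kcal/mol

SH at 0° is eclipsed. H at 0° is eclipsed with SH at 0° (1.6); iPr at 120° is eclipsed with H at 120° (1.9); H at 240° is eclipsed with H at 240° (1.1). Total 4.6 kcal/mol.
SH at 60° is staggered. iPr at 120° is gauche with SH at 60° (1.3). Total 1.3 kcal/mol.
SH at 120° is eclipsed. H at 0° is eclipsed with H at 0° (1.1); iPr at 120° is eclipsed with SH at 120° (3.7); H at 240° is eclipsed with H at 240° (1.1). Total 5.9 kcal/mol.
SH at 180° is staggered. iPr at 120° is gauche with SH at 180° (1.3). Total 1.3 kcal/mol.
SH at 240° is eclipsed. H at 0° is eclipsed with H at 0° (1.1); iPr at 120° is eclipsed with H at 120° (1.9); H at 240° is eclipsed with SH at 240° (1.6). Total 4.6 kcal/mol.
SH at 300° (staggered): no non-H gauche contacts → 0.0 kcal/mol.
Max at 120° (5.9 kcal/mol), min at 300° (0.0 kcal/mol); barrier = 5.9 kcal/mol.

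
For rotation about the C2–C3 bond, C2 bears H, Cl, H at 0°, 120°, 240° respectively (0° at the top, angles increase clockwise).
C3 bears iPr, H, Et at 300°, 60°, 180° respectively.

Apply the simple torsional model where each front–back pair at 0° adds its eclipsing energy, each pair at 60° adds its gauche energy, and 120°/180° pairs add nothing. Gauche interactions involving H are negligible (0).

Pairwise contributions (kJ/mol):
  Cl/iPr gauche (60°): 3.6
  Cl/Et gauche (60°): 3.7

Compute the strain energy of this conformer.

This conformer (staggered): Cl(120°)/Et(180°) gauche 3.7 → 3.7 kJ/mol.

3.7 kJ/mol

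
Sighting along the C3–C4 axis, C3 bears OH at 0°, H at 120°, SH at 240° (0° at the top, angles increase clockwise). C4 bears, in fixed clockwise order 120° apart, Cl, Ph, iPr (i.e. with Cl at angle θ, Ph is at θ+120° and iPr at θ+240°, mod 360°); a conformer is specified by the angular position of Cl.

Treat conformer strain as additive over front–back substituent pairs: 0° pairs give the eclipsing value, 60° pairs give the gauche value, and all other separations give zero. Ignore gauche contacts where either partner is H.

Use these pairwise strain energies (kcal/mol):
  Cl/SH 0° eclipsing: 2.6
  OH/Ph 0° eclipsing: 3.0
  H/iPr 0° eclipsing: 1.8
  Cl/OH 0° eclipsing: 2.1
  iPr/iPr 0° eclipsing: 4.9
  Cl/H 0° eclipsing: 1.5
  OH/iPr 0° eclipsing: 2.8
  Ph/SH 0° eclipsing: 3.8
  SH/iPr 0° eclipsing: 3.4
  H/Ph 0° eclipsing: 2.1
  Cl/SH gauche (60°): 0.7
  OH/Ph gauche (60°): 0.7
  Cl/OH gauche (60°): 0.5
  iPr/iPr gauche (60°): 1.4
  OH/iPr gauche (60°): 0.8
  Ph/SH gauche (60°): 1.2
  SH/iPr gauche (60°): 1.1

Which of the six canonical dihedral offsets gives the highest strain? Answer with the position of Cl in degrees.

120°

Cl at 0° (eclipsed): OH(0°)/Cl(0°) eclipsed 2.1; H(120°)/Ph(120°) eclipsed 2.1; SH(240°)/iPr(240°) eclipsed 3.4 → 7.6 kcal/mol.
Cl at 60° (staggered): OH(0°)/Cl(60°) gauche 0.5; OH(0°)/iPr(300°) gauche 0.8; SH(240°)/Ph(180°) gauche 1.2; SH(240°)/iPr(300°) gauche 1.1 → 3.6 kcal/mol.
Cl at 120° (eclipsed): OH(0°)/iPr(0°) eclipsed 2.8; H(120°)/Cl(120°) eclipsed 1.5; SH(240°)/Ph(240°) eclipsed 3.8 → 8.1 kcal/mol.
Cl at 180° (staggered): OH(0°)/Ph(300°) gauche 0.7; OH(0°)/iPr(60°) gauche 0.8; SH(240°)/Cl(180°) gauche 0.7; SH(240°)/Ph(300°) gauche 1.2 → 3.4 kcal/mol.
Cl at 240° (eclipsed): OH(0°)/Ph(0°) eclipsed 3.0; H(120°)/iPr(120°) eclipsed 1.8; SH(240°)/Cl(240°) eclipsed 2.6 → 7.4 kcal/mol.
Cl at 300° (staggered): OH(0°)/Cl(300°) gauche 0.5; OH(0°)/Ph(60°) gauche 0.7; SH(240°)/Cl(300°) gauche 0.7; SH(240°)/iPr(180°) gauche 1.1 → 3.0 kcal/mol.
The maximum (8.1 kcal/mol) occurs with Cl at 120°.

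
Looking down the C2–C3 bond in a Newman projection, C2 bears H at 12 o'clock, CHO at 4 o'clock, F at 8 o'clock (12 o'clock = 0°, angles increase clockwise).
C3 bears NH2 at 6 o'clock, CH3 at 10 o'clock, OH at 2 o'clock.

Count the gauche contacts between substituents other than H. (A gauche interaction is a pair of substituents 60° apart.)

Non-H gauche pairs: CHO(120°)/NH2(180°); CHO(120°)/OH(60°); F(240°)/NH2(180°); F(240°)/CH3(300°) — 4 interactions.

4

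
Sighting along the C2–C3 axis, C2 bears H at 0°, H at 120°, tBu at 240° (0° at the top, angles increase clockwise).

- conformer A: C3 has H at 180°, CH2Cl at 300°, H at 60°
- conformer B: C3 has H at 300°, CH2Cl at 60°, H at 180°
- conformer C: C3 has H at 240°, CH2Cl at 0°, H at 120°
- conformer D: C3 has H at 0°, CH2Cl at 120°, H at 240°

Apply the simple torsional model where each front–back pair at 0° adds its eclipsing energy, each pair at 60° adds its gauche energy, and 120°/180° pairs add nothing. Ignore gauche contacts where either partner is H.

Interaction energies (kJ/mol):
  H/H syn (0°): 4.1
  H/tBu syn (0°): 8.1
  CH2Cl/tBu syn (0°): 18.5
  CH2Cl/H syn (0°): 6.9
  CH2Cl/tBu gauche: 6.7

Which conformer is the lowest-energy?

B

A (staggered): tBu(240°)/CH2Cl(300°) gauche 6.7 → 6.7 kJ/mol.
B (staggered): no non-H gauche contacts → 0.0 kJ/mol.
C (eclipsed): H(0°)/CH2Cl(0°) eclipsed 6.9; H(120°)/H(120°) eclipsed 4.1; tBu(240°)/H(240°) eclipsed 8.1 → 19.1 kJ/mol.
D (eclipsed): H(0°)/H(0°) eclipsed 4.1; H(120°)/CH2Cl(120°) eclipsed 6.9; tBu(240°)/H(240°) eclipsed 8.1 → 19.1 kJ/mol.
B has the lowest total (0.0 kJ/mol).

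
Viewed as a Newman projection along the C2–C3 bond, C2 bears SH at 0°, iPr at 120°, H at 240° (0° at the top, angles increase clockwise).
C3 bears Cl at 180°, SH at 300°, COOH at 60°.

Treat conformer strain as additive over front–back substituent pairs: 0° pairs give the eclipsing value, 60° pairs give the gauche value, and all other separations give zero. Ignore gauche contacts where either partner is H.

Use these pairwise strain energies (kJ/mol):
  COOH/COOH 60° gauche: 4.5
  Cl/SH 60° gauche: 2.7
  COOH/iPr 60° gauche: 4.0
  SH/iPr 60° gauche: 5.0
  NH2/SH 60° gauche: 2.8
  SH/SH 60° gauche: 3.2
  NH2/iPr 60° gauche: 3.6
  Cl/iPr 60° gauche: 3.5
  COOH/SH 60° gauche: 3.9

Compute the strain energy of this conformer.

14.6 kJ/mol

This conformer (staggered): SH(0°)/SH(300°) gauche 3.2; SH(0°)/COOH(60°) gauche 3.9; iPr(120°)/Cl(180°) gauche 3.5; iPr(120°)/COOH(60°) gauche 4.0 → 14.6 kJ/mol.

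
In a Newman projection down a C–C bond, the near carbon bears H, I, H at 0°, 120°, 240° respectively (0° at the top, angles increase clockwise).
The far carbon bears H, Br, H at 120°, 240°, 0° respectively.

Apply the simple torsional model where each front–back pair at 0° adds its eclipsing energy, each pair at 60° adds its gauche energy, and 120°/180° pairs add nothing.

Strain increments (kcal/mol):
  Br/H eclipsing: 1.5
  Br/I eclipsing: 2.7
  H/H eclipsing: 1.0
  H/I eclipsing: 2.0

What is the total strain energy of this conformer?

4.5 kcal/mol

This conformer is eclipsed. H at 0° is eclipsed with H at 0° (1.0); I at 120° is eclipsed with H at 120° (2.0); H at 240° is eclipsed with Br at 240° (1.5). Total 4.5 kcal/mol.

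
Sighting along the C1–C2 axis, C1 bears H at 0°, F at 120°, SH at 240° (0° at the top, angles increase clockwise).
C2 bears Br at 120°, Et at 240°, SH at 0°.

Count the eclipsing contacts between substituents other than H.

Non-H eclipsing pairs: F(120°)/Br(120°); SH(240°)/Et(240°) — 2 interactions.

2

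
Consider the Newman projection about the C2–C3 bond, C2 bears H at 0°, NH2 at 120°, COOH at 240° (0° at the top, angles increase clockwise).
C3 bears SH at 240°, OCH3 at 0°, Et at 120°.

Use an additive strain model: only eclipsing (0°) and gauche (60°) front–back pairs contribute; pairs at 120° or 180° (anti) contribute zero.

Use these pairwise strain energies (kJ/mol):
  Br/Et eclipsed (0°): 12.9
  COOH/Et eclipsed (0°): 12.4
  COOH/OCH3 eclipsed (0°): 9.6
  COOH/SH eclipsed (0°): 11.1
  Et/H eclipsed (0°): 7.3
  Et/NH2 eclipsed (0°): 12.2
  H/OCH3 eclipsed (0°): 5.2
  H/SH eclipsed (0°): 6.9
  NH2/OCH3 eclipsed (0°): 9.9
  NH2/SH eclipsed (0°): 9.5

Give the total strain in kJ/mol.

28.5 kJ/mol

This conformer (eclipsed): H–OCH3 eclipsed, NH2–Et eclipsed, COOH–SH eclipsed; 5.2 + 12.2 + 11.1 = 28.5 kJ/mol.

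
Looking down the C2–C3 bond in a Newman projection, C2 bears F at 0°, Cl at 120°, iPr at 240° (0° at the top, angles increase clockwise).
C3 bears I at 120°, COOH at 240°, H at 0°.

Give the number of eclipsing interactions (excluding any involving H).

2

Non-H eclipsing pairs: Cl(120°)/I(120°); iPr(240°)/COOH(240°) — 2 interactions.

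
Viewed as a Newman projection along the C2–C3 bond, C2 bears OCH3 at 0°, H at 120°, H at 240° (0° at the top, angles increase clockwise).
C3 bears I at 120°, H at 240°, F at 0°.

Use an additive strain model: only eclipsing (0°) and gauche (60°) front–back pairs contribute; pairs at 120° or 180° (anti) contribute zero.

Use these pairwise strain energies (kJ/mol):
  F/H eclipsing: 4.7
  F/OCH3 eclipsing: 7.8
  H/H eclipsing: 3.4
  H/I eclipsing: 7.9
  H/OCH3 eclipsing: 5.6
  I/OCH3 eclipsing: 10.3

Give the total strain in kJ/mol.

19.1 kJ/mol

This conformer (eclipsed): OCH3–F eclipsed, H–I eclipsed, H–H eclipsed; 7.8 + 7.9 + 3.4 = 19.1 kJ/mol.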